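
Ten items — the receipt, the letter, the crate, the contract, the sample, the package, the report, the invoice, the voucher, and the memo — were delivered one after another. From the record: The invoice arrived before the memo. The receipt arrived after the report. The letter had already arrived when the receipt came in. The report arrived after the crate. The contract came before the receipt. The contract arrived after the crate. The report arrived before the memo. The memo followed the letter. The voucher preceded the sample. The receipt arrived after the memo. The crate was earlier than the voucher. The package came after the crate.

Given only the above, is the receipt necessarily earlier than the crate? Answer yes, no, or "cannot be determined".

Tracing the constraints gives the crate → the report → the receipt, so the crate must come before the receipt.
That means the receipt cannot be before the crate.

no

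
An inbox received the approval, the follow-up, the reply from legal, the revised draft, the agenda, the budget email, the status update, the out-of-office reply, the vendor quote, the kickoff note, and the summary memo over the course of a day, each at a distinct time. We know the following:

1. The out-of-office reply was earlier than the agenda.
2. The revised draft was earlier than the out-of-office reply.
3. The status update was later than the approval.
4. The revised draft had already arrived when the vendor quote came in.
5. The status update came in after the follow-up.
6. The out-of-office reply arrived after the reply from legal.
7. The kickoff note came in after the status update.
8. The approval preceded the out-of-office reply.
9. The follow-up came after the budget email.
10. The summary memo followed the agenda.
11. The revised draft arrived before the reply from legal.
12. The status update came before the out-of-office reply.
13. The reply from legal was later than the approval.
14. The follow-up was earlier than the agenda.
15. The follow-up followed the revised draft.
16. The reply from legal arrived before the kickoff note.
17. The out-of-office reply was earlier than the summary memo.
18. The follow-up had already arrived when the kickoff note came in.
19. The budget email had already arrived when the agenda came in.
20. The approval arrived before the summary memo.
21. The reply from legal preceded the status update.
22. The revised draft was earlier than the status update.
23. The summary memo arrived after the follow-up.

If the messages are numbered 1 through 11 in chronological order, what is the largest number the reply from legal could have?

6

The reply from legal must come before the agenda, the kickoff note, the out-of-office reply, the status update, and the summary memo — 5 messages forced after it.
Everything else can be placed before the reply from legal in some valid order, so the reply from legal can sit as late as position 11 − 5 = 6.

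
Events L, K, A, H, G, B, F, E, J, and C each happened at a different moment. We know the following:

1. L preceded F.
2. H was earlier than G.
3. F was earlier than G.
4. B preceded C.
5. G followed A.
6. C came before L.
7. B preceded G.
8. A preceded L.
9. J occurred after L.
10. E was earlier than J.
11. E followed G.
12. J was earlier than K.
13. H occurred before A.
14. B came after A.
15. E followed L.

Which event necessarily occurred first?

H has a chain of constraints placing it before every other event, so H must be first.

H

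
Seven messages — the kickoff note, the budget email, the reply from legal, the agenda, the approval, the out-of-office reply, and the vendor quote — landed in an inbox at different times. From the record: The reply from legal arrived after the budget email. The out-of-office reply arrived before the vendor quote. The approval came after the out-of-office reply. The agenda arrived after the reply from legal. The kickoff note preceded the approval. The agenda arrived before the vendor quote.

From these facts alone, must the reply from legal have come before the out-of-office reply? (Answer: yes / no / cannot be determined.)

cannot be determined

No chain of stated constraints runs from the reply from legal to the out-of-office reply, and none runs from the out-of-office reply to the reply from legal either.
So the relative order of the reply from legal and the out-of-office reply is not fixed by the given facts.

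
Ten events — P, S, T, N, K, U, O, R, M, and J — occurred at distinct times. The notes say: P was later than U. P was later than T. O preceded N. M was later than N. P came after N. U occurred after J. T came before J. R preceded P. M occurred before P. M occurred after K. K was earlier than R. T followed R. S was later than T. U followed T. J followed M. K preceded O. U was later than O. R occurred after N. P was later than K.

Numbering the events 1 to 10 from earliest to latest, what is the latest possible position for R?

R must come before J, P, S, T, and U — 5 events forced after it.
Everything else can be placed before R in some valid order, so R can sit as late as position 10 − 5 = 5.

5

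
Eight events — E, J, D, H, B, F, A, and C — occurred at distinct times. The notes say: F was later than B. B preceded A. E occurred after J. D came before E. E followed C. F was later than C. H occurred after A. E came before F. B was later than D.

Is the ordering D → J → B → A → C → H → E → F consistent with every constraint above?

Check each stated constraint against the proposed order — e.g. J is ahead of E; D is ahead of E. Every pair is in the required order; nothing is violated.

yes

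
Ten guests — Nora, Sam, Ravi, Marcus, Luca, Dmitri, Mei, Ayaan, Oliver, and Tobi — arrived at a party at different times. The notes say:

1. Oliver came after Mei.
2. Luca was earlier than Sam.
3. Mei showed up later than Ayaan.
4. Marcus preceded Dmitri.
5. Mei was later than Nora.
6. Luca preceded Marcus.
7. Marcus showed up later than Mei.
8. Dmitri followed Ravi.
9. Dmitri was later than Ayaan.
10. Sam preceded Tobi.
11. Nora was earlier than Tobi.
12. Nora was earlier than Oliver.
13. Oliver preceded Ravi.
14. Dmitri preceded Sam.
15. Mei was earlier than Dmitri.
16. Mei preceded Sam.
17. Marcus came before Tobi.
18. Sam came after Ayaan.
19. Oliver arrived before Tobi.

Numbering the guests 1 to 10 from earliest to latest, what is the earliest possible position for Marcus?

5

Ayaan, Luca, Mei, and Nora must all come before Marcus — 4 forced predecessors.
Nothing else is forced ahead of Marcus, so their earliest slot is position 4 + 1 = 5.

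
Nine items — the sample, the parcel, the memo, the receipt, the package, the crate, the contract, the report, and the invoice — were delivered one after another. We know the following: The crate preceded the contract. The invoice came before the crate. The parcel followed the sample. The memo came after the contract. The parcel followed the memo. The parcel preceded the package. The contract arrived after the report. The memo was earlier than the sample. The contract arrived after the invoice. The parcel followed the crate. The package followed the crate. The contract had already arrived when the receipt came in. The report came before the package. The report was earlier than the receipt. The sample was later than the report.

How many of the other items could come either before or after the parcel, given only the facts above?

Forced before the parcel: the contract, the crate, the invoice, the memo, the report, and the sample; forced after the parcel: the package.
That leaves the receipt with no forced order relative to the parcel — 1.

1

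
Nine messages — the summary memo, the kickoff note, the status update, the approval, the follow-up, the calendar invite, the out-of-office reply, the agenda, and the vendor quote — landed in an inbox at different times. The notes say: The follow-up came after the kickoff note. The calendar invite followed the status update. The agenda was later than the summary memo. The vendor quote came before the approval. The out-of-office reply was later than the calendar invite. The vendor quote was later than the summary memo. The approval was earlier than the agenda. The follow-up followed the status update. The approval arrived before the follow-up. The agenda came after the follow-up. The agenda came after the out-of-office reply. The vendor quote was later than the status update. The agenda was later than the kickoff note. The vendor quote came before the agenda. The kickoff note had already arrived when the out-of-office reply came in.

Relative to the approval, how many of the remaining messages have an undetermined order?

Forced before the approval: the status update, the summary memo, and the vendor quote; forced after the approval: the agenda and the follow-up.
That leaves the calendar invite, the kickoff note, and the out-of-office reply with no forced order relative to the approval — 3.

3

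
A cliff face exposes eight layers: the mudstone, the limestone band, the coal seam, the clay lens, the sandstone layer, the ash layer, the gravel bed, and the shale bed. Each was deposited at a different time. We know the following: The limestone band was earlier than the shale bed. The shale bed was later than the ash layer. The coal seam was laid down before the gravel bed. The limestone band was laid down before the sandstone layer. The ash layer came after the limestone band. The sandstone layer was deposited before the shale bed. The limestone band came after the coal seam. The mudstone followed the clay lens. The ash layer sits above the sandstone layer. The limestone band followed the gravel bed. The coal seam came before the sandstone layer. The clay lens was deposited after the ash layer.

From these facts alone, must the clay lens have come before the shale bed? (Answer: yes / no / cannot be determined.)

No chain of stated constraints runs from the clay lens to the shale bed, and none runs from the shale bed to the clay lens either.
So the relative order of the clay lens and the shale bed is not fixed by the given facts.

cannot be determined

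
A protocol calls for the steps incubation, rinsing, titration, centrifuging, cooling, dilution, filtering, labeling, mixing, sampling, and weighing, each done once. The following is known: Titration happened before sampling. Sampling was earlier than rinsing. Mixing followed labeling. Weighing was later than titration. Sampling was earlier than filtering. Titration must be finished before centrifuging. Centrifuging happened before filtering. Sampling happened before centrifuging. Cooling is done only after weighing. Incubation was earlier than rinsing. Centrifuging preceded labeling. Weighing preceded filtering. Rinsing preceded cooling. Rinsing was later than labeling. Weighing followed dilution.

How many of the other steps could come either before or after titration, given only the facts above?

Forced after titration: centrifuging, cooling, filtering, labeling, mixing, rinsing, sampling, and weighing.
That leaves dilution and incubation with no forced order relative to titration — 2.

2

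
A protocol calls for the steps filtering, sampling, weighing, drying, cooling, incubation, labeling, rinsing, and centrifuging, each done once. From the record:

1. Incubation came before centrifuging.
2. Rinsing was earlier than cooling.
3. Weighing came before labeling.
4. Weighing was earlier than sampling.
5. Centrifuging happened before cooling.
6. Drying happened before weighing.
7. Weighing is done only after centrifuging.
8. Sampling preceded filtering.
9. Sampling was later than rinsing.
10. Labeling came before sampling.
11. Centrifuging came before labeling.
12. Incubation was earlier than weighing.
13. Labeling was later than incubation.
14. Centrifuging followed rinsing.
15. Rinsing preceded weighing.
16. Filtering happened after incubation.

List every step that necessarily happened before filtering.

centrifuging, drying, incubation, labeling, rinsing, sampling, weighing

Directly stated before filtering: incubation and sampling.
Centrifuging reaches filtering via centrifuging → weighing → sampling → filtering.
Drying reaches filtering via drying → weighing → sampling → filtering.
Labeling reaches filtering via labeling → sampling → filtering.
Likewise rinsing and weighing each reach filtering by chaining the stated constraints.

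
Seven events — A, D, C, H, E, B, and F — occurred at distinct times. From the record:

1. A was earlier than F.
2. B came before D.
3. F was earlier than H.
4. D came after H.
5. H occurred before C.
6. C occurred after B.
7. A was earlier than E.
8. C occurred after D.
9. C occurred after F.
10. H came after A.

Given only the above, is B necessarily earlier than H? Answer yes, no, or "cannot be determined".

cannot be determined

No chain of stated constraints runs from B to H, and none runs from H to B either.
So the relative order of B and H is not fixed by the given facts.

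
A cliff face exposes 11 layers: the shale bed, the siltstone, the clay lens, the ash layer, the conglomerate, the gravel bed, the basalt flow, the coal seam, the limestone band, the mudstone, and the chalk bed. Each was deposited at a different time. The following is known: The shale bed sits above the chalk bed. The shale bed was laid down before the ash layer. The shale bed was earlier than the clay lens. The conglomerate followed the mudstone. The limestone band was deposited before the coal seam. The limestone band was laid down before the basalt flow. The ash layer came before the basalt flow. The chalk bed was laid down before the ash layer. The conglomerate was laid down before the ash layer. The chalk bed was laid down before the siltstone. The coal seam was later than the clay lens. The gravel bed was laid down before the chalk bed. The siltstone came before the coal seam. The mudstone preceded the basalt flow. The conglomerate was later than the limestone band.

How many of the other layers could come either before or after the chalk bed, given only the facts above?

Forced before the chalk bed: the gravel bed; forced after the chalk bed: the ash layer, the basalt flow, the clay lens, the coal seam, the shale bed, and the siltstone.
That leaves the conglomerate, the limestone band, and the mudstone with no forced order relative to the chalk bed — 3.

3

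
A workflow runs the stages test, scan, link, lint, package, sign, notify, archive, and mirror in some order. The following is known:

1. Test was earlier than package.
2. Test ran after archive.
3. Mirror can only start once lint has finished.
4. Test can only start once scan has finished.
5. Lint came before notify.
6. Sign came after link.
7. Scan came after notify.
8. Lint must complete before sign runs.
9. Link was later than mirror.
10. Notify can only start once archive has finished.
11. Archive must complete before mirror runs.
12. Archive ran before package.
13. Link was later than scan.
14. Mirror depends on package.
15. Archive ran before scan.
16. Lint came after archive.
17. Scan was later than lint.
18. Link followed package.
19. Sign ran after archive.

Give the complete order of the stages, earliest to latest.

archive, lint, notify, scan, test, package, mirror, link, sign

The constraints fix every adjacent pair, so only one ordering works:
archive → lint → notify → scan → test → package → mirror → link → sign.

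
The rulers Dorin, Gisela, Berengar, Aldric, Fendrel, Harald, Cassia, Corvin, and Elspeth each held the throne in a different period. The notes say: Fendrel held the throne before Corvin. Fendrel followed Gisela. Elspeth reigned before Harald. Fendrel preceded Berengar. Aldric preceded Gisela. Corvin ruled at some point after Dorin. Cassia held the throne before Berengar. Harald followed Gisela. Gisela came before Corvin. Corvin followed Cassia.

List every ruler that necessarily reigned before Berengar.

Aldric, Cassia, Fendrel, Gisela

Directly stated before Berengar: Cassia and Fendrel.
Aldric reaches Berengar via Aldric → Gisela → Fendrel → Berengar.
Gisela reaches Berengar via Gisela → Fendrel → Berengar.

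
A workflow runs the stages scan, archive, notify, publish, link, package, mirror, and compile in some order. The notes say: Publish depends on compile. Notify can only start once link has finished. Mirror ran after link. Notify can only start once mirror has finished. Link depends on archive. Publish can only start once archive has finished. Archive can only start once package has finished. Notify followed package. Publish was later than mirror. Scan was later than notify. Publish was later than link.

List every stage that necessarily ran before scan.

archive, link, mirror, notify, package

Directly stated before scan: notify.
Archive reaches scan via archive → link → notify → scan.
Link reaches scan via link → notify → scan.
Mirror reaches scan via mirror → notify → scan.
Likewise package reaches scan by chaining the stated constraints.
No chain forces compile (or any of the others) ahead of scan.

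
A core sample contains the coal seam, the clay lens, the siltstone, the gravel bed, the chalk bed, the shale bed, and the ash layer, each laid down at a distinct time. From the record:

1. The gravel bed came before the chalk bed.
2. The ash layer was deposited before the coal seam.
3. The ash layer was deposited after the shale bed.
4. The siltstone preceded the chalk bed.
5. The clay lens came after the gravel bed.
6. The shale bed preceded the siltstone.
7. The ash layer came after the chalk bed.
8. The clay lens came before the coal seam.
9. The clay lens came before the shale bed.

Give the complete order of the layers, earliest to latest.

the gravel bed, the clay lens, the shale bed, the siltstone, the chalk bed, the ash layer, the coal seam

The constraints fix every adjacent pair, so only one ordering works:
the gravel bed → the clay lens → the shale bed → the siltstone → the chalk bed → the ash layer → the coal seam.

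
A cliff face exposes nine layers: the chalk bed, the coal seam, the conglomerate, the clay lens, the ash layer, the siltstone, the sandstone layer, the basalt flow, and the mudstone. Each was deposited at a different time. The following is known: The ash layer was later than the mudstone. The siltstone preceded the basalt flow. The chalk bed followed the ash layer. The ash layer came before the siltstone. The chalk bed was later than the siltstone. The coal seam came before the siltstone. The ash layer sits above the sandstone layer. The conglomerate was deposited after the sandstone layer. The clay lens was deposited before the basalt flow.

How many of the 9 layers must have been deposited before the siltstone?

4

Directly stated before the siltstone: the ash layer and the coal seam.
The mudstone reaches the siltstone via the mudstone → the ash layer → the siltstone.
The sandstone layer reaches the siltstone via the sandstone layer → the ash layer → the siltstone.
No chain forces the conglomerate (or any of the others) ahead of the siltstone.
That's the ash layer, the coal seam, the mudstone, and the sandstone layer — 4 in all.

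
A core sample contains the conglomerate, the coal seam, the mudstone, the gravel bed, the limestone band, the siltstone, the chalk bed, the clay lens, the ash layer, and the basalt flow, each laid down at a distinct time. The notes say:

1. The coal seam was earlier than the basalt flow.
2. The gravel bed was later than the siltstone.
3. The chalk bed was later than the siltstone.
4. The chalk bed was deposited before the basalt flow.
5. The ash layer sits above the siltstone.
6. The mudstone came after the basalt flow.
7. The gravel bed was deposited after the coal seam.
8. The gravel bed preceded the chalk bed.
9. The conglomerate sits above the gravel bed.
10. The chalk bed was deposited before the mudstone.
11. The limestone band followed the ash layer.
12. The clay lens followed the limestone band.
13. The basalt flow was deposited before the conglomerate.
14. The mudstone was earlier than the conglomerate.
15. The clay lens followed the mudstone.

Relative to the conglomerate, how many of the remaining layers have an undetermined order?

3

Forced before the conglomerate: the basalt flow, the chalk bed, the coal seam, the gravel bed, the mudstone, and the siltstone.
That leaves the ash layer, the clay lens, and the limestone band with no forced order relative to the conglomerate — 3.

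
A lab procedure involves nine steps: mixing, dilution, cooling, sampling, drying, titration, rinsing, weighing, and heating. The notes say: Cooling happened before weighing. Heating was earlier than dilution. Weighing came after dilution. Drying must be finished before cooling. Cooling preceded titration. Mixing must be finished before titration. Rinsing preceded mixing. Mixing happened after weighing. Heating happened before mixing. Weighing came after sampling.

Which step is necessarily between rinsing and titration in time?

Tracing the constraints gives rinsing → mixing → titration, so mixing sits after rinsing and before titration.
No other step is forced both after rinsing and before titration.

mixing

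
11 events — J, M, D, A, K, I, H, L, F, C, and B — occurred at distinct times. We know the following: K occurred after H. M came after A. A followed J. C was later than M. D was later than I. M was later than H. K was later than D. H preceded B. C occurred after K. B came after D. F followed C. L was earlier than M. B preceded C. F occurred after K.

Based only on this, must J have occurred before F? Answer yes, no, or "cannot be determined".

Chain the constraints: J → A → M → C → F. Each link is directly stated, so J comes before F.

yes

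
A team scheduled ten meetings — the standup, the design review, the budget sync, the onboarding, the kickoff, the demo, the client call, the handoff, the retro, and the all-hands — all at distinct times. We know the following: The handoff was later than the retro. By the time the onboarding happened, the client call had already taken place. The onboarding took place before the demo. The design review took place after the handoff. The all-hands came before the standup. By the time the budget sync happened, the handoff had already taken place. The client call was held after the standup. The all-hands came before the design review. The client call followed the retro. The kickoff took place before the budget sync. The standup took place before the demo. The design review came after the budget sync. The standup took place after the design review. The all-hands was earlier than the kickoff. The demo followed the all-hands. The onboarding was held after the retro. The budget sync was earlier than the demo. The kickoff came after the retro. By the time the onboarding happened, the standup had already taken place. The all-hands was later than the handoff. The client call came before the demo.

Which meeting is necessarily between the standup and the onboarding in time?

Tracing the constraints gives the standup → the client call → the onboarding, so the client call sits after the standup and before the onboarding.
No other meeting is forced both after the standup and before the onboarding.

the client call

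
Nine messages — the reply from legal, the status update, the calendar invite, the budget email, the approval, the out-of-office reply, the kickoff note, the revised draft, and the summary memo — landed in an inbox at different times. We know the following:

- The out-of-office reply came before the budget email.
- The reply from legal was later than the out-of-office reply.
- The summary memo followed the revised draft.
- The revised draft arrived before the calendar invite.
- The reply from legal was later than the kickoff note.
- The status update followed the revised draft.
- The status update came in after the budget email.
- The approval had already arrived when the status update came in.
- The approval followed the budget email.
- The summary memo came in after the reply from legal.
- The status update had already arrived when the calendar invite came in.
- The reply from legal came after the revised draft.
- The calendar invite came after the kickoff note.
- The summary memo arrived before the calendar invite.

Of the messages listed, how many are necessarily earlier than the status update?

Directly stated before the status update: the approval, the budget email, and the revised draft.
The out-of-office reply reaches the status update via the out-of-office reply → the budget email → the status update.
No chain forces the calendar invite (or any of the others) ahead of the status update.
That's the approval, the budget email, the out-of-office reply, and the revised draft — 4 in all.

4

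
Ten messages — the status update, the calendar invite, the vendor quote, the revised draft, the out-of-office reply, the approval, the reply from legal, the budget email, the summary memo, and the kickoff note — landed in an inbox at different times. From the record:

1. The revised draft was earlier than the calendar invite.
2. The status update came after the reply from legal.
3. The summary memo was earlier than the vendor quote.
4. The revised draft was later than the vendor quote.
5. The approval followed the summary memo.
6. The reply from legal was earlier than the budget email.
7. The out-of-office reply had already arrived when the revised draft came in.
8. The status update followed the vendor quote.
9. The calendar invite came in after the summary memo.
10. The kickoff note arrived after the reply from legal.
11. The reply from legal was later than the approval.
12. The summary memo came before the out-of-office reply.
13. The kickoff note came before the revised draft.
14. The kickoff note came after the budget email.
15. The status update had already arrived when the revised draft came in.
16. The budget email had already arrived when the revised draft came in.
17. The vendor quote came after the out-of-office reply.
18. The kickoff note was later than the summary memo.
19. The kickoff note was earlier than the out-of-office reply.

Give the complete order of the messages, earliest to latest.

The constraints fix every adjacent pair, so only one ordering works:
the summary memo → the approval → the reply from legal → the budget email → the kickoff note → the out-of-office reply → the vendor quote → the status update → the revised draft → the calendar invite.

the summary memo, the approval, the reply from legal, the budget email, the kickoff note, the out-of-office reply, the vendor quote, the status update, the revised draft, the calendar invite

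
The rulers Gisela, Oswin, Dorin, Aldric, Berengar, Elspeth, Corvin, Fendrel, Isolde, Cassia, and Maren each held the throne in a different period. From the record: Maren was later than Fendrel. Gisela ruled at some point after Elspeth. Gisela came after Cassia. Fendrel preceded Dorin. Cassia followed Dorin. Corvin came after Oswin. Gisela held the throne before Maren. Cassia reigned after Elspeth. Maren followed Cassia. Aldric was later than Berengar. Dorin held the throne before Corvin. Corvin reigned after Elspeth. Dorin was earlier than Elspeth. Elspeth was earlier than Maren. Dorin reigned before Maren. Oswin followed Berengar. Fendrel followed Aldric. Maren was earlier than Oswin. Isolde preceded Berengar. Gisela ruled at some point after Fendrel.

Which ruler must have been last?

Every other ruler has a chain of constraints placing them before Corvin, so Corvin is last.

Corvin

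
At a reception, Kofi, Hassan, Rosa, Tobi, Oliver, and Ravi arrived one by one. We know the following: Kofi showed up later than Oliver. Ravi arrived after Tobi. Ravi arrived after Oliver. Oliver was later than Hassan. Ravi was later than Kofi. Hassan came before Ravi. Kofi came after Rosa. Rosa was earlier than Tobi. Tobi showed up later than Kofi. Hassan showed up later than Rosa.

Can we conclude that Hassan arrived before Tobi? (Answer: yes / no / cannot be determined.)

Chain the constraints: Hassan → Oliver → Kofi → Tobi. Each link is directly stated, so Hassan comes before Tobi.

yes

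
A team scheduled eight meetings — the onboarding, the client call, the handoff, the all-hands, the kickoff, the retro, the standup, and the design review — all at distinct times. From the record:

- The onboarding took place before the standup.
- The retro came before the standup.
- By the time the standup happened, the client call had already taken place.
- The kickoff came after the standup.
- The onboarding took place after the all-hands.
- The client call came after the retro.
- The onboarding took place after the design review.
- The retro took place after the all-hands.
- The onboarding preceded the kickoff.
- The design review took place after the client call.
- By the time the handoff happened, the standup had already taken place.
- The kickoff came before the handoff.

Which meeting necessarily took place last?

the handoff

Every other meeting has a chain of constraints placing it before the handoff, so the handoff is last.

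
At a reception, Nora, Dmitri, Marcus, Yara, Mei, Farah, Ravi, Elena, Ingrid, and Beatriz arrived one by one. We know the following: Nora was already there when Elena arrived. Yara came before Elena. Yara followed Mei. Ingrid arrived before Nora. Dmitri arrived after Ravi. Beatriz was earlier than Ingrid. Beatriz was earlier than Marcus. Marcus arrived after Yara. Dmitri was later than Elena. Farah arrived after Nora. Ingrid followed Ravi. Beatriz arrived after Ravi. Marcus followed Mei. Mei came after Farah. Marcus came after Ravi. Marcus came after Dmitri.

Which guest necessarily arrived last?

Marcus

Every other guest has a chain of constraints placing them before Marcus, so Marcus is last.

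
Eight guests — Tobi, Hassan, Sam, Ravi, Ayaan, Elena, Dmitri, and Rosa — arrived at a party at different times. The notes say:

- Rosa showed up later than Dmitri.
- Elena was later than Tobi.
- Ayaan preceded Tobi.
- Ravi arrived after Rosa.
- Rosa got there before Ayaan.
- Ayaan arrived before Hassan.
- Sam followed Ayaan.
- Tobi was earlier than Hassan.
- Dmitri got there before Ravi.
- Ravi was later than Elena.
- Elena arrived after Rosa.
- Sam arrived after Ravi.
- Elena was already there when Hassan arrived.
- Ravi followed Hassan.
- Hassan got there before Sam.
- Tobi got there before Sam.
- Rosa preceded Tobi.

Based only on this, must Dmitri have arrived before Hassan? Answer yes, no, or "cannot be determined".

yes

Chain the constraints: Dmitri → Rosa → Tobi → Hassan. Each link is directly stated, so Dmitri comes before Hassan.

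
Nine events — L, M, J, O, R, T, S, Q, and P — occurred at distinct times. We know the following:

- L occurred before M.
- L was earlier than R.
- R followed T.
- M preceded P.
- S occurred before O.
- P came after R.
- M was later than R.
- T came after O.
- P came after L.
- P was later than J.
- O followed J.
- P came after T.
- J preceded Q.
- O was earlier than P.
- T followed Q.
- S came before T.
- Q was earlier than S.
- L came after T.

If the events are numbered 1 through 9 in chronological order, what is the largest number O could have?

4

O must come before L, M, P, R, and T — 5 events forced after it.
Everything else can be placed before O in some valid order, so O can sit as late as position 9 − 5 = 4.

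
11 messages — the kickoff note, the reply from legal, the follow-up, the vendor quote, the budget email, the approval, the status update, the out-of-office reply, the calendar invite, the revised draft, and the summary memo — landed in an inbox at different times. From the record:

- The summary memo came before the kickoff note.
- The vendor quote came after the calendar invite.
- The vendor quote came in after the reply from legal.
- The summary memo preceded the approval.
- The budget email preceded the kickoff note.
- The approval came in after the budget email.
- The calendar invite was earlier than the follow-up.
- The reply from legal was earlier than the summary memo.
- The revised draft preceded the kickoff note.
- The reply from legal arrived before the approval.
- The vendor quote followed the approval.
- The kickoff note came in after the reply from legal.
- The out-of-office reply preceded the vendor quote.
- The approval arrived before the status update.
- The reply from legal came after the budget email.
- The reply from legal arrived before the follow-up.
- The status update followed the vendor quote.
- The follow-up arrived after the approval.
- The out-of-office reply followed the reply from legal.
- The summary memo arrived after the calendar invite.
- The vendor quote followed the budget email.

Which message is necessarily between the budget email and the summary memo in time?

Tracing the constraints gives the budget email → the reply from legal → the summary memo, so the reply from legal sits after the budget email and before the summary memo.
No other message is forced both after the budget email and before the summary memo.

the reply from legal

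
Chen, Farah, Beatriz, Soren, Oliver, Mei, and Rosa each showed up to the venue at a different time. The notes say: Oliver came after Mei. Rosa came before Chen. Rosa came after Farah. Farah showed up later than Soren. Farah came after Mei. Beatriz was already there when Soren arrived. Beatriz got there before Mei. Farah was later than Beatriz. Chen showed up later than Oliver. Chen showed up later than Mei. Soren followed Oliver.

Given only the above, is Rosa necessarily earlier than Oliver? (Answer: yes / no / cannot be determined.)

Tracing the constraints gives Oliver → Soren → Farah → Rosa, so Oliver must come before Rosa.
That means Rosa cannot be before Oliver.

no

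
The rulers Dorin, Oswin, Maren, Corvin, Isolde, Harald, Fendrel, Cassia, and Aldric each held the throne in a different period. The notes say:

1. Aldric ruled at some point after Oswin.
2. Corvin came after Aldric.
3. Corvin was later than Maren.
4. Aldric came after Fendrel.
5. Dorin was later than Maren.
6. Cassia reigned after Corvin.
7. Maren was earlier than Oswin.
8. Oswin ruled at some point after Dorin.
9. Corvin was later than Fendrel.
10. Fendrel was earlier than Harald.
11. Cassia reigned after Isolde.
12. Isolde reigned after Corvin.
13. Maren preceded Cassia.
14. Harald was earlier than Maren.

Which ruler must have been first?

Fendrel

Fendrel has a chain of constraints placing them before every other ruler, so Fendrel must be first.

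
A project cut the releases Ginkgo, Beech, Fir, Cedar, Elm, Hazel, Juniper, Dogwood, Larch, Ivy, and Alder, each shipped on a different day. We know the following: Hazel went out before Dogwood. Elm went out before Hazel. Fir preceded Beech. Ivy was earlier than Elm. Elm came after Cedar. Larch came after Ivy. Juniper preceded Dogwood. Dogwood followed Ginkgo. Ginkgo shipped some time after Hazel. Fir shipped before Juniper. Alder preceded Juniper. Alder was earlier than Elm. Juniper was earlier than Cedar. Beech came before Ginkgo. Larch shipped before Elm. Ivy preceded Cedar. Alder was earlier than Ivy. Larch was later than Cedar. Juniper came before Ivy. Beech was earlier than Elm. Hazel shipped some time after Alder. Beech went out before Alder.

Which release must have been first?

Fir has a chain of constraints placing it before every other release, so Fir must be first.

Fir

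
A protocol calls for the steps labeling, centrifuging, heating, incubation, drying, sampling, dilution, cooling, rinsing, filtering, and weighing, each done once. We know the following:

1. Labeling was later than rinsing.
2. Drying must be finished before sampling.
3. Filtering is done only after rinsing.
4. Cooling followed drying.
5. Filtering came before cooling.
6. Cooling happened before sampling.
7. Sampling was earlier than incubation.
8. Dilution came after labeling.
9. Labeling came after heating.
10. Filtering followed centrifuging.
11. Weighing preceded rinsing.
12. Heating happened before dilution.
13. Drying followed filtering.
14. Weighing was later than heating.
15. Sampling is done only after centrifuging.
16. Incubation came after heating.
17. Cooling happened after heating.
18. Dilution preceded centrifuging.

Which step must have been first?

Heating has a chain of constraints placing it before every other step, so heating must be first.

heating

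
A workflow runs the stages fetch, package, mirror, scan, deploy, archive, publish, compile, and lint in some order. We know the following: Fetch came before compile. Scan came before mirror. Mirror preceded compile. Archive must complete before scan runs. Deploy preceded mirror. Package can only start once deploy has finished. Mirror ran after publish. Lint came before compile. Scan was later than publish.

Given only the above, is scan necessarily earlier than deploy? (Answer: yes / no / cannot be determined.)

cannot be determined

No chain of stated constraints runs from scan to deploy, and none runs from deploy to scan either.
So the relative order of scan and deploy is not fixed by the given facts.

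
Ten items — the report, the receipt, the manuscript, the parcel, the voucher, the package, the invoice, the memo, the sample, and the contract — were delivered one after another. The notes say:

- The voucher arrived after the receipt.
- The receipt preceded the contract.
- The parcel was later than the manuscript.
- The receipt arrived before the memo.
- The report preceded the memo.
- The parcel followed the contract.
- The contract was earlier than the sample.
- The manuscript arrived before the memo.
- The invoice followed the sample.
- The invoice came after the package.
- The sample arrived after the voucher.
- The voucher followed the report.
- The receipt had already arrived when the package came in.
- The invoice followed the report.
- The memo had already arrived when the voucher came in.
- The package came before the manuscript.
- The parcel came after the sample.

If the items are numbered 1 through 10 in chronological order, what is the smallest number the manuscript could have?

3

The package and the receipt must both come before the manuscript — 2 forced predecessors.
Nothing else is forced ahead of the manuscript, so its earliest slot is position 2 + 1 = 3.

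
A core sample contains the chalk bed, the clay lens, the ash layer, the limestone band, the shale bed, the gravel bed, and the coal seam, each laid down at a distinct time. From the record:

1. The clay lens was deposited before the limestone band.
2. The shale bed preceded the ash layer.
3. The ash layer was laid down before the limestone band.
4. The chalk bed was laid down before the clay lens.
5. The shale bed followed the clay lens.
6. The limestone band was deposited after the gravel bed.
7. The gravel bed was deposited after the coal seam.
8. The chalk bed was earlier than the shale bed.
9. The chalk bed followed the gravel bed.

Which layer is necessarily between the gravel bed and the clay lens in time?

the chalk bed

Tracing the constraints gives the gravel bed → the chalk bed → the clay lens, so the chalk bed sits after the gravel bed and before the clay lens.
No other layer is forced both after the gravel bed and before the clay lens.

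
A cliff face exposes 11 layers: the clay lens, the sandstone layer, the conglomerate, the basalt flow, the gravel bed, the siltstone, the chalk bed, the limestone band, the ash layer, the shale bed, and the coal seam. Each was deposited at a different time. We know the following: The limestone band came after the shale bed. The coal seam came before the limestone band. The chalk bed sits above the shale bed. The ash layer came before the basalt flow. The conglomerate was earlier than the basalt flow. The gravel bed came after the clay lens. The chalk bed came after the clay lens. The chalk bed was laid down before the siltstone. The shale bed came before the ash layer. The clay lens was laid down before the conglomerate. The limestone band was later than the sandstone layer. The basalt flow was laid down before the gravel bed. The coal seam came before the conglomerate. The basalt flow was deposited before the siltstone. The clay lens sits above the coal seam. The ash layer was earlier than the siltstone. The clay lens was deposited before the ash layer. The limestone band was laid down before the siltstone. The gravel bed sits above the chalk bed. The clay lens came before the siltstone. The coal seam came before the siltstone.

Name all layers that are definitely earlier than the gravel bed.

Directly stated before the gravel bed: the basalt flow, the chalk bed, and the clay lens.
The ash layer reaches the gravel bed via the ash layer → the basalt flow → the gravel bed.
The coal seam reaches the gravel bed via the coal seam → the clay lens → the gravel bed.
The conglomerate reaches the gravel bed via the conglomerate → the basalt flow → the gravel bed.
Likewise the shale bed reaches the gravel bed by chaining the stated constraints.

the ash layer, the basalt flow, the chalk bed, the clay lens, the coal seam, the conglomerate, the shale bed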